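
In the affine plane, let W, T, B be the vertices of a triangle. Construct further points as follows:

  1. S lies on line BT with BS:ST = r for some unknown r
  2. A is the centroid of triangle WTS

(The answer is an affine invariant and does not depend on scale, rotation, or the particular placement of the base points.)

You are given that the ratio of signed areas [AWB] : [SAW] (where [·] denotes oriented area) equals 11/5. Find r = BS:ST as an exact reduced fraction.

r = 3/5

Choose coordinates W = (0, 0), T = (1, 0), B = (0, 1).
1. With BS:ST = r, write λ = r/(r+1) so S = B + λ·(T−B); S is affine-linear in λ
2. A is the centroid of triangle WTS ⇒ A is an affine combination of earlier points and hence also affine-linear in λ
Every point depending on S is an affine combination of S and λ-independent points, so each such coordinate is linear in λ; the λ² term in each signed area is a multiple of (T−B)×(T−B) = 0, so 2·[AWB] and 2·[SAW] are each linear in λ. Evaluating at λ=0 and λ=1:
  2·[AWB] = -1/3·λ − 1/3,   2·[SAW] = 1/3·λ − 1/3
So [AWB]:[SAW] = (-1/3·λ − 1/3) / (1/3·λ − 1/3). Setting this equal to 11/5:
  -1/3·λ − 1/3 = 11/5·(1/3·λ − 1/3)  ⇒  λ = 3/8
Then r = λ/(1−λ) = (3/8)/(5/8) = 3/5. Check: with r = 3/5, S = (3/8, 5/8) and [AWB]:[SAW] = 11/5 as required.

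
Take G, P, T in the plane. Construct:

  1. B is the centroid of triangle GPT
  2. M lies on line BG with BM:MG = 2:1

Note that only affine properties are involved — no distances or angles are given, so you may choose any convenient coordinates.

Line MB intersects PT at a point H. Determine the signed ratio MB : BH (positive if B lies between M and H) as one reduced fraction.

Choose coordinates G = (0, 0), P = (1, 0), T = (0, 1).
1. B is the centroid of triangle GPT ⇒ B = (1/3, 1/3)
2. M lies on line BG with BM:MG = 2:1 ⇒ M = (1/9, 1/9)
line MB meets PT at H = (1/2, 1/2)
B = M + t·(H−M) with t = 4/7, so MB:BH = 4/7:3/7

MB:BH = 4/3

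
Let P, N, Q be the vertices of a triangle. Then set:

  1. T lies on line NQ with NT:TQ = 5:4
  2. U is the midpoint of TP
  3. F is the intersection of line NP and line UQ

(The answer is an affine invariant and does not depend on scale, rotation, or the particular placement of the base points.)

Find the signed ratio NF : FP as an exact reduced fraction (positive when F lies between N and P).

NF:FP = 9/4

Set P = (0, 0), N = (1, 0), Q = (0, 1); any affine frame gives the same invariant.
1. T lies on line NQ with NT:TQ = 5:4 ⇒ T = (4/9, 5/9)
2. U is the midpoint of TP ⇒ U = (2/9, 5/18)
3. F is the intersection of line NP and line UQ ⇒ F = (4/13, 0)
F = N + t·(P−N) with t = 9/13, so NF:FP = t:(1−t) = 9/13:4/13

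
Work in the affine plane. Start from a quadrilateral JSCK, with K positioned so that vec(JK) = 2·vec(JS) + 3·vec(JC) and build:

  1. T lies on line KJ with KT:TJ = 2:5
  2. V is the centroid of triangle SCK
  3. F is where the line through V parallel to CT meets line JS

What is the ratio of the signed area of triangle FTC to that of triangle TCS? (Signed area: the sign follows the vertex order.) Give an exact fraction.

Choose coordinates J = (0, 0), S = (1, 0), C = (0, 1), K = (2, 3).
1. T lies on line KJ with KT:TJ = 2:5 ⇒ T = (10/7, 15/7)
2. V is the centroid of triangle SCK ⇒ V = (1, 4/3)
3. F is where the line through V parallel to CT meets line JS ⇒ F = (-2/3, 0)
2·[FTC] = 2/3, 2·[TCS] = 18/7
[FTC]:[TCS] = 2/3:18/7 = 7/27

[FTC]:[TCS] = 7/27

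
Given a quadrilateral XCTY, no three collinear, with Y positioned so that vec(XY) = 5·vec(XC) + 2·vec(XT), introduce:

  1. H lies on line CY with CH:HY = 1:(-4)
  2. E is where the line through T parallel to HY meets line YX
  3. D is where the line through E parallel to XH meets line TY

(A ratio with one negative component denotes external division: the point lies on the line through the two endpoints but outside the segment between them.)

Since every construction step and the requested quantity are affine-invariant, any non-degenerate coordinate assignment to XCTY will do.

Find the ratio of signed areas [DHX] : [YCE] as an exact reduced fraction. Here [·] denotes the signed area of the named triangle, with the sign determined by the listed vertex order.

[DHX]:[YCE] = -8/9

Choose coordinates X = (0, 0), C = (1, 0), T = (0, 1), Y = (5, 2).
1. H lies on line CY with CH:HY = 1:(-4) ⇒ H = (-1/3, -2/3)
2. E is where the line through T parallel to HY meets line YX ⇒ E = (-10, -4)
3. D is where the line through E parallel to XH meets line TY ⇒ D = (-25/3, -2/3)
2·[DHX] = 16/3, 2·[YCE] = -6
[DHX]:[YCE] = 16/3:-6 = -8/9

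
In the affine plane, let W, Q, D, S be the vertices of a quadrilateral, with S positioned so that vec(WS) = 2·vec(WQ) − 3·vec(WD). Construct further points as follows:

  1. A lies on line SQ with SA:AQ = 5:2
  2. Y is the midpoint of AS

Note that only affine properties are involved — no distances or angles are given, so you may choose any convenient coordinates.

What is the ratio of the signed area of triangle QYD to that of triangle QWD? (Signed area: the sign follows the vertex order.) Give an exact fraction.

Work in coordinates with W = (0, 0), Q = (1, 0), D = (0, 1), S = (2, -3).
1. A lies on line SQ with SA:AQ = 5:2 ⇒ A = (9/7, -6/7)
2. Y is the midpoint of AS ⇒ Y = (23/14, -27/14)
2·[QYD] = -9/7, 2·[QWD] = -1
[QYD]:[QWD] = -9/7:-1 = 9/7

[QYD]:[QWD] = 9/7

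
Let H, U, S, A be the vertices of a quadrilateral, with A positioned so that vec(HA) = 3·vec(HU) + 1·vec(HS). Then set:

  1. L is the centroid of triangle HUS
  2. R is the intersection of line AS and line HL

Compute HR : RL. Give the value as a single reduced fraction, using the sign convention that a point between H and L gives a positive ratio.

Choose coordinates H = (0, 0), U = (1, 0), S = (0, 1), A = (3, 1).
1. L is the centroid of triangle HUS ⇒ L = (1/3, 1/3)
2. R is the intersection of line AS and line HL ⇒ R = (1, 1)
R = H + t·(L−H) with t = 3, so HR:RL = t:(1−t) = 3:-2

HR:RL = -3/2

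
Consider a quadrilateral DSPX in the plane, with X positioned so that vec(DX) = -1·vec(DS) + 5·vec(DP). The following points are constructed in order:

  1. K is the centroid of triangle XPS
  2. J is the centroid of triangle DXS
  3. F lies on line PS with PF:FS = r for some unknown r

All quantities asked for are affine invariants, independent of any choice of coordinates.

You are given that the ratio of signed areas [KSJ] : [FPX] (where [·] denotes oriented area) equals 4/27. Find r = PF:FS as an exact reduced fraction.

r = 3

Assign D = (0, 0), S = (1, 0), P = (0, 1), X = (-1, 5) — the answer is frame-independent, so this choice is without loss of generality.
1. K is the centroid of triangle XPS ⇒ K = (0, 2)
2. J is the centroid of triangle DXS ⇒ J = (0, 5/3)
3. With PF:FS = r, write λ = r/(r+1) so F = P + λ·(S−P); F is affine-linear in λ
Every point depending on F is an affine combination of F and λ-independent points, so each such coordinate is linear in λ; the λ² term in each signed area is a multiple of (S−P)×(S−P) = 0, so 2·[KSJ] and 2·[FPX] are each linear in λ. Evaluating at λ=0 and λ=1:
  2·[KSJ] = -1/3,   2·[FPX] = -3·λ
So [KSJ]:[FPX] = (-1/3) / (-3·λ). Setting this equal to 4/27:
  -1/3 = 4/27·(-3·λ)  ⇒  λ = 3/4
Then r = λ/(1−λ) = (3/4)/(1/4) = 3. Check: with r = 3, F = (3/4, 1/4) and [KSJ]:[FPX] = 4/27 as required.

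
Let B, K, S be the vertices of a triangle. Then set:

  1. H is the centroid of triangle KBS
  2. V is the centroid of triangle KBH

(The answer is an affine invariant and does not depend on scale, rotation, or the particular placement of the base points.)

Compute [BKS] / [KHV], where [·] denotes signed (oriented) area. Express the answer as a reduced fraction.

Choose coordinates B = (0, 0), K = (1, 0), S = (0, 1).
1. H is the centroid of triangle KBS ⇒ H = (1/3, 1/3)
2. V is the centroid of triangle KBH ⇒ V = (4/9, 1/9)
2·[BKS] = 1, 2·[KHV] = 1/9
[BKS]:[KHV] = 1:1/9 = 9

[BKS]:[KHV] = 9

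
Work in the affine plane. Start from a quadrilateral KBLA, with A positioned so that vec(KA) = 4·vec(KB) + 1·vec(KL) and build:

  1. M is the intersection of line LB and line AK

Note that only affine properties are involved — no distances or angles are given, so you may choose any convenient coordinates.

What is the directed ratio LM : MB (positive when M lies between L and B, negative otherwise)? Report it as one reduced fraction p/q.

LM:MB = 4

Choose coordinates K = (0, 0), B = (1, 0), L = (0, 1), A = (4, 1).
1. M is the intersection of line LB and line AK ⇒ M = (4/5, 1/5)
M = L + t·(B−L) with t = 4/5, so LM:MB = t:(1−t) = 4/5:1/5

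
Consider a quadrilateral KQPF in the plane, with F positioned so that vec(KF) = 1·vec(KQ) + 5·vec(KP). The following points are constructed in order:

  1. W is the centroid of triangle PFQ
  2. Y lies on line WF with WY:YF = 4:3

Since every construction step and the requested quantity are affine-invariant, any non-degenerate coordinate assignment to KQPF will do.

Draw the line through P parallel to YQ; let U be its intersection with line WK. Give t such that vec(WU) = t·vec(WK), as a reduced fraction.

t = 55/58

Work in coordinates with K = (0, 0), Q = (1, 0), P = (0, 1), F = (1, 5).
1. W is the centroid of triangle PFQ ⇒ W = (2/3, 2)
2. Y lies on line WF with WY:YF = 4:3 ⇒ Y = (6/7, 26/7)
through P parallel to YQ: direction (1/7, -26/7); meets WK at U = (1/29, 3/29)
U = W + t·(K−W) with t = 55/58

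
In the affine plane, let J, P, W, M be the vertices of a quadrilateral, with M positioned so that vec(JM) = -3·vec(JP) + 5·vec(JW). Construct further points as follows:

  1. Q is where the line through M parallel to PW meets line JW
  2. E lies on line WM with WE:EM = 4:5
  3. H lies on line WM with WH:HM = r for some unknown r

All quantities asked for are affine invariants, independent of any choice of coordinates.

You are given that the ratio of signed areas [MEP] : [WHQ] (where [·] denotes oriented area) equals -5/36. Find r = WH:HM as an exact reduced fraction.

Assign J = (0, 0), P = (1, 0), W = (0, 1), M = (-3, 5) — the answer is frame-independent, so this choice is without loss of generality.
1. Q is where the line through M parallel to PW meets line JW ⇒ Q = (0, 2)
2. E lies on line WM with WE:EM = 4:5 ⇒ E = (-4/3, 25/9)
3. With WH:HM = r, write λ = r/(r+1) so H = W + λ·(M−W); H is affine-linear in λ
Every point depending on H is an affine combination of H and λ-independent points, so each such coordinate is linear in λ; the λ² term in each signed area is a multiple of (M−W)×(M−W) = 0, so 2·[MEP] and 2·[WHQ] are each linear in λ. Evaluating at λ=0 and λ=1:
  2·[MEP] = 5/9,   2·[WHQ] = -3·λ
So [MEP]:[WHQ] = (5/9) / (-3·λ). Setting this equal to -5/36:
  5/9 = -5/36·(-3·λ)  ⇒  λ = 4/3
Then r = λ/(1−λ) = (4/3)/(-1/3) = -4. Check: with r = -4, H = (-4, 19/3) and [MEP]:[WHQ] = -5/36 as required.

r = -4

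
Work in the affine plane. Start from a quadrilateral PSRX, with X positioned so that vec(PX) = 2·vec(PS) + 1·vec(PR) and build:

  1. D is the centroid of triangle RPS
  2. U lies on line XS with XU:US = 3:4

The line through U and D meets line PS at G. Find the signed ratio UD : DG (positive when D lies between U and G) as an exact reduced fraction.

UD:DG = 5/7

Set P = (0, 0), S = (1, 0), R = (0, 1), X = (2, 1); any affine frame gives the same invariant.
1. D is the centroid of triangle RPS ⇒ D = (1/3, 1/3)
2. U lies on line XS with XU:US = 3:4 ⇒ U = (11/7, 4/7)
line UD meets PS at G = (-7/5, 0)
D = U + t·(G−U) with t = 5/12, so UD:DG = 5/12:7/12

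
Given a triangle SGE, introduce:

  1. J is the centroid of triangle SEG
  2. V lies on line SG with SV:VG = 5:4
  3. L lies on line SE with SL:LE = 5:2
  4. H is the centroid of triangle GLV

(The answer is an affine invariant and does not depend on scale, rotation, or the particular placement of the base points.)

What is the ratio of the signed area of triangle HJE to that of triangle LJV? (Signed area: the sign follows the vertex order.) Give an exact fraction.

[HJE]:[LJV] = 52/15

Set S = (0, 0), G = (1, 0), E = (0, 1); any affine frame gives the same invariant.
1. J is the centroid of triangle SEG ⇒ J = (1/3, 1/3)
2. V lies on line SG with SV:VG = 5:4 ⇒ V = (5/9, 0)
3. L lies on line SE with SL:LE = 5:2 ⇒ L = (0, 5/7)
4. H is the centroid of triangle GLV ⇒ H = (14/27, 5/21)
2·[HJE] = -52/567, 2·[LJV] = -5/189
[HJE]:[LJV] = -52/567:-5/189 = 52/15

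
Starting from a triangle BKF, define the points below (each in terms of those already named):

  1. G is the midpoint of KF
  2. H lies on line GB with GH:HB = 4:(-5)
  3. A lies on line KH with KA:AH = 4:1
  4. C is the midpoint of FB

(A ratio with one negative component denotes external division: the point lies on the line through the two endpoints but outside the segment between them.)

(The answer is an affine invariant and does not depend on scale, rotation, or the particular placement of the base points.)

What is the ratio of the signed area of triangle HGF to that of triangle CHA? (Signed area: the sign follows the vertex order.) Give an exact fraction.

[HGF]:[CHA] = 40/13

Work in coordinates with B = (0, 0), K = (1, 0), F = (0, 1).
1. G is the midpoint of KF ⇒ G = (1/2, 1/2)
2. H lies on line GB with GH:HB = 4:(-5) ⇒ H = (5/2, 5/2)
3. A lies on line KH with KA:AH = 4:1 ⇒ A = (11/5, 2)
4. C is the midpoint of FB ⇒ C = (0, 1/2)
2·[HGF] = -2, 2·[CHA] = -13/20
[HGF]:[CHA] = -2:-13/20 = 40/13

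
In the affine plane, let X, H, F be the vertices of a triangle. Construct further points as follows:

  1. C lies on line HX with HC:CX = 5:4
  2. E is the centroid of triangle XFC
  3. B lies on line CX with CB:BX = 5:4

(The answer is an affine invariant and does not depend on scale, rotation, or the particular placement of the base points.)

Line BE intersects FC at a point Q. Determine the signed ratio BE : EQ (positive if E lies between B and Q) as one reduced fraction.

BE:EQ = 2/3

Assign X = (0, 0), H = (1, 0), F = (0, 1) — the answer is frame-independent, so this choice is without loss of generality.
1. C lies on line HX with HC:CX = 5:4 ⇒ C = (4/9, 0)
2. E is the centroid of triangle XFC ⇒ E = (4/27, 1/3)
3. B lies on line CX with CB:BX = 5:4 ⇒ B = (16/81, 0)
line BE meets FC at Q = (2/27, 5/6)
E = B + t·(Q−B) with t = 2/5, so BE:EQ = 2/5:3/5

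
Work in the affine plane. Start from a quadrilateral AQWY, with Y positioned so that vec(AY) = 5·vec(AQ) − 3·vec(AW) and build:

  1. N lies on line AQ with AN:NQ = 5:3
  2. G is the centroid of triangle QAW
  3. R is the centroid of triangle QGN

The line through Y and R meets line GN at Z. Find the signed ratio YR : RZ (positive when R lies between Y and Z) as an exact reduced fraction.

YR:RZ = 13

Set A = (0, 0), Q = (1, 0), W = (0, 1), Y = (5, -3); any affine frame gives the same invariant.
1. N lies on line AQ with AN:NQ = 5:3 ⇒ N = (5/8, 0)
2. G is the centroid of triangle QAW ⇒ G = (1/3, 1/3)
3. R is the centroid of triangle QGN ⇒ R = (47/72, 1/9)
line YR meets GN at Z = (149/468, 41/117)
R = Y + t·(Z−Y) with t = 13/14, so YR:RZ = 13/14:1/14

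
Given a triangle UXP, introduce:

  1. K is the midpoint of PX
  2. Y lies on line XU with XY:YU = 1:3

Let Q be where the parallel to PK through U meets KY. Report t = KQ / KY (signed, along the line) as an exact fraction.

t = 4

Work in coordinates with U = (0, 0), X = (1, 0), P = (0, 1).
1. K is the midpoint of PX ⇒ K = (1/2, 1/2)
2. Y lies on line XU with XY:YU = 1:3 ⇒ Y = (3/4, 0)
through U parallel to PK: direction (1/2, -1/2); meets KY at Q = (3/2, -3/2)
Q = K + t·(Y−K) with t = 4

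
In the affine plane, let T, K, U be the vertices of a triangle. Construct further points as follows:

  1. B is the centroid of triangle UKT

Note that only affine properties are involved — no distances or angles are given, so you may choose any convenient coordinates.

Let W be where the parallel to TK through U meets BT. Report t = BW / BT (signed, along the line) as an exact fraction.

Work in coordinates with T = (0, 0), K = (1, 0), U = (0, 1).
1. B is the centroid of triangle UKT ⇒ B = (1/3, 1/3)
through U parallel to TK: direction (1, 0); meets BT at W = (1, 1)
W = B + t·(T−B) with t = -2

t = -2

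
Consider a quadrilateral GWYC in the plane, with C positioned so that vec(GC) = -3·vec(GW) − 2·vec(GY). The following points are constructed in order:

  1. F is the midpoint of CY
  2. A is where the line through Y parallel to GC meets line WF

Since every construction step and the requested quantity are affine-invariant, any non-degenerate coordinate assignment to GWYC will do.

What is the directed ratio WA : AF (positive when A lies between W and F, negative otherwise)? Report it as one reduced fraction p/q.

WA:AF = -10/3

Work in coordinates with G = (0, 0), W = (1, 0), Y = (0, 1), C = (-3, -2).
1. F is the midpoint of CY ⇒ F = (-3/2, -1/2)
2. A is where the line through Y parallel to GC meets line WF ⇒ A = (-18/7, -5/7)
A = W + t·(F−W) with t = 10/7, so WA:AF = t:(1−t) = 10/7:-3/7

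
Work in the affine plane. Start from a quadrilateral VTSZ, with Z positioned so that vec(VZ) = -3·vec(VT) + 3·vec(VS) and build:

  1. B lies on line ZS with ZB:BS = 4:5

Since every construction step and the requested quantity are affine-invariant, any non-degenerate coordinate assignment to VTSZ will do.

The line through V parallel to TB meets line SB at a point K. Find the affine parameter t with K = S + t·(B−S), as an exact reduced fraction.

Set V = (0, 0), T = (1, 0), S = (0, 1), Z = (-3, 3); any affine frame gives the same invariant.
1. B lies on line ZS with ZB:BS = 4:5 ⇒ B = (-5/3, 19/9)
through V parallel to TB: direction (-8/3, 19/9); meets SB at K = (-8, 19/3)
K = S + t·(B−S) with t = 24/5

t = 24/5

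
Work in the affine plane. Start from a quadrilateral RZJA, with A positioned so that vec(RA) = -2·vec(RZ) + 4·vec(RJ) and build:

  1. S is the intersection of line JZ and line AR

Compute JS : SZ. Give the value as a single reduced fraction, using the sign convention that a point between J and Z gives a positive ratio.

Work in coordinates with R = (0, 0), Z = (1, 0), J = (0, 1), A = (-2, 4).
1. S is the intersection of line JZ and line AR ⇒ S = (-1, 2)
S = J + t·(Z−J) with t = -1, so JS:SZ = t:(1−t) = -1:2

JS:SZ = -1/2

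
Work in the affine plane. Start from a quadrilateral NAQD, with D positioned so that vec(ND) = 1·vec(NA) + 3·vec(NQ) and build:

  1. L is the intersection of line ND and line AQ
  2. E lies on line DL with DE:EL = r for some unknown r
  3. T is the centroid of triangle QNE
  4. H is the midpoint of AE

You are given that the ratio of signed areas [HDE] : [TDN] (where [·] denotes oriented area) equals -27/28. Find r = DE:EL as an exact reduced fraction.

r = 2/5

Set N = (0, 0), A = (1, 0), Q = (0, 1), D = (1, 3); any affine frame gives the same invariant.
1. L is the intersection of line ND and line AQ ⇒ L = (1/4, 3/4)
2. With DE:EL = r, write λ = r/(r+1) so E = D + λ·(L−D); E is affine-linear in λ
3. T is the centroid of triangle QNE ⇒ T is an affine combination of earlier points and hence also affine-linear in λ
4. H is the midpoint of AE ⇒ H is an affine combination of earlier points and hence also affine-linear in λ
Every point depending on E is an affine combination of E and λ-independent points, so each such coordinate is linear in λ; the λ² term in each signed area is a multiple of (L−D)×(L−D) = 0, so 2·[HDE] and 2·[TDN] are each linear in λ. Evaluating at λ=0 and λ=1:
  2·[HDE] = 9/8·λ,   2·[TDN] = -1/3
So [HDE]:[TDN] = (9/8·λ) / (-1/3). Setting this equal to -27/28:
  9/8·λ = -27/28·(-1/3)  ⇒  λ = 2/7
Then r = λ/(1−λ) = (2/7)/(5/7) = 2/5. Check: with r = 2/5, E = (11/14, 33/14) and [HDE]:[TDN] = -27/28 as required.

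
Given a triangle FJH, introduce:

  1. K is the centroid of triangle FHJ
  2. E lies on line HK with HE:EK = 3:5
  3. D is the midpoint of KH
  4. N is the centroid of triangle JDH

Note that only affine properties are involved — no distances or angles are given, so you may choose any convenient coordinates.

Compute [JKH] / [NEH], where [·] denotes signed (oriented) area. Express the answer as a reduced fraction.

Set F = (0, 0), J = (1, 0), H = (0, 1); any affine frame gives the same invariant.
1. K is the centroid of triangle FHJ ⇒ K = (1/3, 1/3)
2. E lies on line HK with HE:EK = 3:5 ⇒ E = (1/8, 3/4)
3. D is the midpoint of KH ⇒ D = (1/6, 2/3)
4. N is the centroid of triangle JDH ⇒ N = (7/18, 5/9)
2·[JKH] = -1/3, 2·[NEH] = -1/24
[JKH]:[NEH] = -1/3:-1/24 = 8

[JKH]:[NEH] = 8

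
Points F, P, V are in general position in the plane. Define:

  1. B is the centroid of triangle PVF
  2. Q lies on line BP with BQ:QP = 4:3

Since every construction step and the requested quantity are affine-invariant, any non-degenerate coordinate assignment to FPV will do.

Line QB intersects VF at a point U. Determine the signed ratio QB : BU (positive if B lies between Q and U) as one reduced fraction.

Work in coordinates with F = (0, 0), P = (1, 0), V = (0, 1).
1. B is the centroid of triangle PVF ⇒ B = (1/3, 1/3)
2. Q lies on line BP with BQ:QP = 4:3 ⇒ Q = (5/7, 1/7)
line QB meets VF at U = (0, 1/2)
B = Q + t·(U−Q) with t = 8/15, so QB:BU = 8/15:7/15

QB:BU = 8/7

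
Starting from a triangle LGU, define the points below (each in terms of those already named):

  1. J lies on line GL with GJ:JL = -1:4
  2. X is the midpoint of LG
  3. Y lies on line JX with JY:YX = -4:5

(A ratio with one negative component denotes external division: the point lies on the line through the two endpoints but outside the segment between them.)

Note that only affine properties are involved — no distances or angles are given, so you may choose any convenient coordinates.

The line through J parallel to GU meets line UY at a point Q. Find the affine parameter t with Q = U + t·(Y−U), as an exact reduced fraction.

Assign L = (0, 0), G = (1, 0), U = (0, 1) — the answer is frame-independent, so this choice is without loss of generality.
1. J lies on line GL with GJ:JL = -1:4 ⇒ J = (4/3, 0)
2. X is the midpoint of LG ⇒ X = (1/2, 0)
3. Y lies on line JX with JY:YX = -4:5 ⇒ Y = (14/3, 0)
through J parallel to GU: direction (-1, 1); meets UY at Q = (14/33, 10/11)
Q = U + t·(Y−U) with t = 1/11

t = 1/11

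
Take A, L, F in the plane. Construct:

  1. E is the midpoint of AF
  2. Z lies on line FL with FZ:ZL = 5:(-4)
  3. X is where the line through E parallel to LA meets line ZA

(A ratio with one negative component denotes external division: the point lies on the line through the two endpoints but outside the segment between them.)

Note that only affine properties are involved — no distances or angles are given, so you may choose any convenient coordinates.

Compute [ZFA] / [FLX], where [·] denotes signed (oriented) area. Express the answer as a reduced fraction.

[ZFA]:[FLX] = -40/9

Work in coordinates with A = (0, 0), L = (1, 0), F = (0, 1).
1. E is the midpoint of AF ⇒ E = (0, 1/2)
2. Z lies on line FL with FZ:ZL = 5:(-4) ⇒ Z = (5, -4)
3. X is where the line through E parallel to LA meets line ZA ⇒ X = (-5/8, 1/2)
2·[ZFA] = 5, 2·[FLX] = -9/8
[ZFA]:[FLX] = 5:-9/8 = -40/9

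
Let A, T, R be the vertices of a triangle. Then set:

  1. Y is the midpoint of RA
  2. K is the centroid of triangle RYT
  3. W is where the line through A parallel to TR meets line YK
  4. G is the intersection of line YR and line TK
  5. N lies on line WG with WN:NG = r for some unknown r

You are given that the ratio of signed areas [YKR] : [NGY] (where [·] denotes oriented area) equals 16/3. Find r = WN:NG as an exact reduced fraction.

Work in coordinates with A = (0, 0), T = (1, 0), R = (0, 1).
1. Y is the midpoint of RA ⇒ Y = (0, 1/2)
2. K is the centroid of triangle RYT ⇒ K = (1/3, 1/2)
3. W is where the line through A parallel to TR meets line YK ⇒ W = (-1/2, 1/2)
4. G is the intersection of line YR and line TK ⇒ G = (0, 3/4)
5. With WN:NG = r, write λ = r/(r+1) so N = W + λ·(G−W); N is affine-linear in λ
Every point depending on N is an affine combination of N and λ-independent points, so each such coordinate is linear in λ; the λ² term in each signed area is a multiple of (G−W)×(G−W) = 0, so 2·[YKR] and 2·[NGY] are each linear in λ. Evaluating at λ=0 and λ=1:
  2·[YKR] = 1/6,   2·[NGY] = 1/8·λ − 1/8
So [YKR]:[NGY] = (1/6) / (1/8·λ − 1/8). Setting this equal to 16/3:
  1/6 = 16/3·(1/8·λ − 1/8)  ⇒  λ = 5/4
Then r = λ/(1−λ) = (5/4)/(-1/4) = -5. Check: with r = -5, N = (1/8, 13/16) and [YKR]:[NGY] = 16/3 as required.

r = -5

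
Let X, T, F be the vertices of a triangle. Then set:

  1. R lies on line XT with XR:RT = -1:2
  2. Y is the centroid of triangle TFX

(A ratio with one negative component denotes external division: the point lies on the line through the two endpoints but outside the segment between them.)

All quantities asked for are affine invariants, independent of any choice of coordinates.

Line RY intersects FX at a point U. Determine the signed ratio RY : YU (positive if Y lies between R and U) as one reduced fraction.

RY:YU = -4

Choose coordinates X = (0, 0), T = (1, 0), F = (0, 1).
1. R lies on line XT with XR:RT = -1:2 ⇒ R = (-1, 0)
2. Y is the centroid of triangle TFX ⇒ Y = (1/3, 1/3)
line RY meets FX at U = (0, 1/4)
Y = R + t·(U−R) with t = 4/3, so RY:YU = 4/3:-1/3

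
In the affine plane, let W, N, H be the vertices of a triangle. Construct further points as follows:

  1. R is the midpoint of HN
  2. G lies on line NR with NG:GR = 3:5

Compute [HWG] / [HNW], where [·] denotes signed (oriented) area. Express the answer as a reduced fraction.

Set W = (0, 0), N = (1, 0), H = (0, 1); any affine frame gives the same invariant.
1. R is the midpoint of HN ⇒ R = (1/2, 1/2)
2. G lies on line NR with NG:GR = 3:5 ⇒ G = (13/16, 3/16)
2·[HWG] = 13/16, 2·[HNW] = -1
[HWG]:[HNW] = 13/16:-1 = -13/16

[HWG]:[HNW] = -13/16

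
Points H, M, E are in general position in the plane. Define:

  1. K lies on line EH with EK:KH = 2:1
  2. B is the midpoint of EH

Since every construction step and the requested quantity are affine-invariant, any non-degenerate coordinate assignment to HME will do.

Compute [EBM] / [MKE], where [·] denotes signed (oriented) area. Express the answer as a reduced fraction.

[EBM]:[MKE] = -3/4

Assign H = (0, 0), M = (1, 0), E = (0, 1) — the answer is frame-independent, so this choice is without loss of generality.
1. K lies on line EH with EK:KH = 2:1 ⇒ K = (0, 1/3)
2. B is the midpoint of EH ⇒ B = (0, 1/2)
2·[EBM] = 1/2, 2·[MKE] = -2/3
[EBM]:[MKE] = 1/2:-2/3 = -3/4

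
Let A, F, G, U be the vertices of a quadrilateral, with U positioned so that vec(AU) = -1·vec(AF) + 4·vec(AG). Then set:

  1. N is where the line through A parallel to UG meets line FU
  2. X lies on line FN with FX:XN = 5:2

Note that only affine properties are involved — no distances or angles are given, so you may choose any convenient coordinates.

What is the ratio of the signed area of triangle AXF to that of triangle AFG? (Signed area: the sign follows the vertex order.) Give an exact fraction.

[AXF]:[AFG] = -30/7

Work in coordinates with A = (0, 0), F = (1, 0), G = (0, 1), U = (-1, 4).
1. N is where the line through A parallel to UG meets line FU ⇒ N = (-2, 6)
2. X lies on line FN with FX:XN = 5:2 ⇒ X = (-8/7, 30/7)
2·[AXF] = -30/7, 2·[AFG] = 1
[AXF]:[AFG] = -30/7:1 = -30/7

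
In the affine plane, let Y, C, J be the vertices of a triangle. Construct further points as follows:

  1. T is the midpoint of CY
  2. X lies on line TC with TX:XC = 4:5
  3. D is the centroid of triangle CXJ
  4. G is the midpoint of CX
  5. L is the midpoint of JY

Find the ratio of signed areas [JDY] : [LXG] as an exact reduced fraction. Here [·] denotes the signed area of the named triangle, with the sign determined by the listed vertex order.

Work in coordinates with Y = (0, 0), C = (1, 0), J = (0, 1).
1. T is the midpoint of CY ⇒ T = (1/2, 0)
2. X lies on line TC with TX:XC = 4:5 ⇒ X = (13/18, 0)
3. D is the centroid of triangle CXJ ⇒ D = (31/54, 1/3)
4. G is the midpoint of CX ⇒ G = (31/36, 0)
5. L is the midpoint of JY ⇒ L = (0, 1/2)
2·[JDY] = -31/54, 2·[LXG] = 5/72
[JDY]:[LXG] = -31/54:5/72 = -124/15

[JDY]:[LXG] = -124/15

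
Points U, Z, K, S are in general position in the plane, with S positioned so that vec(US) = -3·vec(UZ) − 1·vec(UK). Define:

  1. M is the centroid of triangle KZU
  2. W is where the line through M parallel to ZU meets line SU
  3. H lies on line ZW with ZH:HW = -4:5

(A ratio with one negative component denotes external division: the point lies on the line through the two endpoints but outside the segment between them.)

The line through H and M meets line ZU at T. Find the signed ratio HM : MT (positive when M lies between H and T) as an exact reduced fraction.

HM:MT = -5

Set U = (0, 0), Z = (1, 0), K = (0, 1), S = (-3, -1); any affine frame gives the same invariant.
1. M is the centroid of triangle KZU ⇒ M = (1/3, 1/3)
2. W is where the line through M parallel to ZU meets line SU ⇒ W = (1, 1/3)
3. H lies on line ZW with ZH:HW = -4:5 ⇒ H = (1, -4/3)
line HM meets ZU at T = (7/15, 0)
M = H + t·(T−H) with t = 5/4, so HM:MT = 5/4:-1/4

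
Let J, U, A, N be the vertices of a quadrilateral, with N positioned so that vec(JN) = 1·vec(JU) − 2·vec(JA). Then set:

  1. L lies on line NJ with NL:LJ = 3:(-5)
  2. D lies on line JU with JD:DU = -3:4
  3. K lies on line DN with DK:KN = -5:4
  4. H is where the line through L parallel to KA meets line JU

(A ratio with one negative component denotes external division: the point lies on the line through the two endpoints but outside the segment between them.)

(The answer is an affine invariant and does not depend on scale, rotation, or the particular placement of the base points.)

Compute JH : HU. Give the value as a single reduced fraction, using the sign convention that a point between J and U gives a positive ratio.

Work in coordinates with J = (0, 0), U = (1, 0), A = (0, 1), N = (1, -2).
1. L lies on line NJ with NL:LJ = 3:(-5) ⇒ L = (5/2, -5)
2. D lies on line JU with JD:DU = -3:4 ⇒ D = (-3, 0)
3. K lies on line DN with DK:KN = -5:4 ⇒ K = (17, -10)
4. H is where the line through L parallel to KA meets line JU ⇒ H = (-115/22, 0)
H = J + t·(U−J) with t = -115/22, so JH:HU = t:(1−t) = -115/22:137/22

JH:HU = -115/137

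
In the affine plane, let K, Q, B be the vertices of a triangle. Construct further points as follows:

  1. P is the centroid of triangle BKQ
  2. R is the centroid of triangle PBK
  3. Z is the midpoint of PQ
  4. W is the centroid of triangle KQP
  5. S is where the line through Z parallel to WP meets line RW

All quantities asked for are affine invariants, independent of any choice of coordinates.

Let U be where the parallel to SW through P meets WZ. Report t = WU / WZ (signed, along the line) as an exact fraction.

Choose coordinates K = (0, 0), Q = (1, 0), B = (0, 1).
1. P is the centroid of triangle BKQ ⇒ P = (1/3, 1/3)
2. R is the centroid of triangle PBK ⇒ R = (1/9, 4/9)
3. Z is the midpoint of PQ ⇒ Z = (2/3, 1/6)
4. W is the centroid of triangle KQP ⇒ W = (4/9, 1/9)
5. S is where the line through Z parallel to WP meets line RW ⇒ S = (17/18, -7/18)
through P parallel to SW: direction (-1/2, 1/2); meets WZ at U = (8/15, 2/15)
U = W + t·(Z−W) with t = 2/5

t = 2/5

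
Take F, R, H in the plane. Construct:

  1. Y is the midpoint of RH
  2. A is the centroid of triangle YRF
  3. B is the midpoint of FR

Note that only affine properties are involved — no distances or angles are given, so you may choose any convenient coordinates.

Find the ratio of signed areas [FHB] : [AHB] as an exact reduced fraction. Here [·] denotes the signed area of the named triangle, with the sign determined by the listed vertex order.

[FHB]:[AHB] = -6

Assign F = (0, 0), R = (1, 0), H = (0, 1) — the answer is frame-independent, so this choice is without loss of generality.
1. Y is the midpoint of RH ⇒ Y = (1/2, 1/2)
2. A is the centroid of triangle YRF ⇒ A = (1/2, 1/6)
3. B is the midpoint of FR ⇒ B = (1/2, 0)
2·[FHB] = -1/2, 2·[AHB] = 1/12
[FHB]:[AHB] = -1/2:1/12 = -6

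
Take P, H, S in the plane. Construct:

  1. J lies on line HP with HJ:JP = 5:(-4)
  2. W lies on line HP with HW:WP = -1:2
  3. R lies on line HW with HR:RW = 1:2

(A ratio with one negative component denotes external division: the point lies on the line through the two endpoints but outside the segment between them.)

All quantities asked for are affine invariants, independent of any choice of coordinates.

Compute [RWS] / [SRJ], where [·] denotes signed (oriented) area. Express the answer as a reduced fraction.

Assign P = (0, 0), H = (1, 0), S = (0, 1) — the answer is frame-independent, so this choice is without loss of generality.
1. J lies on line HP with HJ:JP = 5:(-4) ⇒ J = (-4, 0)
2. W lies on line HP with HW:WP = -1:2 ⇒ W = (2, 0)
3. R lies on line HW with HR:RW = 1:2 ⇒ R = (4/3, 0)
2·[RWS] = 2/3, 2·[SRJ] = -16/3
[RWS]:[SRJ] = 2/3:-16/3 = -1/8

[RWS]:[SRJ] = -1/8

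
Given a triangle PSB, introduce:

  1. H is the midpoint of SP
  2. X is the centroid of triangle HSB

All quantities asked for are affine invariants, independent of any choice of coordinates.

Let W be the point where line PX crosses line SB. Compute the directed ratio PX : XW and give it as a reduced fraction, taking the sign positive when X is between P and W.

Work in coordinates with P = (0, 0), S = (1, 0), B = (0, 1).
1. H is the midpoint of SP ⇒ H = (1/2, 0)
2. X is the centroid of triangle HSB ⇒ X = (1/2, 1/3)
line PX meets SB at W = (3/5, 2/5)
X = P + t·(W−P) with t = 5/6, so PX:XW = 5/6:1/6

PX:XW = 5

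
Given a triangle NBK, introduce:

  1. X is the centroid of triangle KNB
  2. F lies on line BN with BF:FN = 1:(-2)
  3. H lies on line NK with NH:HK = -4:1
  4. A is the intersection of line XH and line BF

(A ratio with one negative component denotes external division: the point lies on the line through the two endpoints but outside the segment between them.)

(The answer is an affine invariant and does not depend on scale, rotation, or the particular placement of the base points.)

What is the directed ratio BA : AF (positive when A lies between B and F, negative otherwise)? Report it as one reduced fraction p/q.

BA:AF = -5/14

Choose coordinates N = (0, 0), B = (1, 0), K = (0, 1).
1. X is the centroid of triangle KNB ⇒ X = (1/3, 1/3)
2. F lies on line BN with BF:FN = 1:(-2) ⇒ F = (2, 0)
3. H lies on line NK with NH:HK = -4:1 ⇒ H = (0, 4/3)
4. A is the intersection of line XH and line BF ⇒ A = (4/9, 0)
A = B + t·(F−B) with t = -5/9, so BA:AF = t:(1−t) = -5/9:14/9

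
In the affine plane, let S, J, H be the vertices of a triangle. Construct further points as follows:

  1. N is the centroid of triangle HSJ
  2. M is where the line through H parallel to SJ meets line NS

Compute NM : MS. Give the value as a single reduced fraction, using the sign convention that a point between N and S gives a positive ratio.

NM:MS = -2/3

Set S = (0, 0), J = (1, 0), H = (0, 1); any affine frame gives the same invariant.
1. N is the centroid of triangle HSJ ⇒ N = (1/3, 1/3)
2. M is where the line through H parallel to SJ meets line NS ⇒ M = (1, 1)
M = N + t·(S−N) with t = -2, so NM:MS = t:(1−t) = -2:3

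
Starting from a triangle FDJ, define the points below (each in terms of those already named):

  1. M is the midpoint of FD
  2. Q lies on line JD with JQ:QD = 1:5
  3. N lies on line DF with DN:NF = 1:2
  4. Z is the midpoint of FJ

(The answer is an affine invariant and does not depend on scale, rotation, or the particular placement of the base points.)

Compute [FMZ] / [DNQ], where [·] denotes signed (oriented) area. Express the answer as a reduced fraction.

[FMZ]:[DNQ] = -9/10

Choose coordinates F = (0, 0), D = (1, 0), J = (0, 1).
1. M is the midpoint of FD ⇒ M = (1/2, 0)
2. Q lies on line JD with JQ:QD = 1:5 ⇒ Q = (1/6, 5/6)
3. N lies on line DF with DN:NF = 1:2 ⇒ N = (2/3, 0)
4. Z is the midpoint of FJ ⇒ Z = (0, 1/2)
2·[FMZ] = 1/4, 2·[DNQ] = -5/18
[FMZ]:[DNQ] = 1/4:-5/18 = -9/10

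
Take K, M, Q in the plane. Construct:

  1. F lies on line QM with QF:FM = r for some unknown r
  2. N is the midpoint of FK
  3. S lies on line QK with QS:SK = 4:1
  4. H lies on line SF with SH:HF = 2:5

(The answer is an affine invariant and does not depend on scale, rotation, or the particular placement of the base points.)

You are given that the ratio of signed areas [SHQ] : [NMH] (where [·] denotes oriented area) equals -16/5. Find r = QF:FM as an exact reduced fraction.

Set K = (0, 0), M = (1, 0), Q = (0, 1); any affine frame gives the same invariant.
1. With QF:FM = r, write λ = r/(r+1) so F = Q + λ·(M−Q); F is affine-linear in λ
2. N is the midpoint of FK ⇒ N is an affine combination of earlier points and hence also affine-linear in λ
3. S lies on line QK with QS:SK = 4:1 ⇒ S = (0, 1/5)
4. H lies on line SF with SH:HF = 2:5 ⇒ H is an affine combination of earlier points and hence also affine-linear in λ
Every point depending on F is an affine combination of F and λ-independent points, so each such coordinate is linear in λ; the λ² term in each signed area is a multiple of (M−Q)×(M−Q) = 0, so 2·[SHQ] and 2·[NMH] are each linear in λ. Evaluating at λ=0 and λ=1:
  2·[SHQ] = 8/35·λ,   2·[NMH] = 1/7·λ − 1/14
So [SHQ]:[NMH] = (8/35·λ) / (1/7·λ − 1/14). Setting this equal to -16/5:
  8/35·λ = -16/5·(1/7·λ − 1/14)  ⇒  λ = 1/3
Then r = λ/(1−λ) = (1/3)/(2/3) = 1/2. Check: with r = 1/2, F = (1/3, 2/3) and [SHQ]:[NMH] = -16/5 as required.

r = 1/2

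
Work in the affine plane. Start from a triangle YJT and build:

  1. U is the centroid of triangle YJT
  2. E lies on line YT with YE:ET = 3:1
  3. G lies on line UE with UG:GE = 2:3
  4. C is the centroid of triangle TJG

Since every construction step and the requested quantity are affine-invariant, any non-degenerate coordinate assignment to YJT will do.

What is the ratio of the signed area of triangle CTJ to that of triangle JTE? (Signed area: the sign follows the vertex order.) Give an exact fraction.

Choose coordinates Y = (0, 0), J = (1, 0), T = (0, 1).
1. U is the centroid of triangle YJT ⇒ U = (1/3, 1/3)
2. E lies on line YT with YE:ET = 3:1 ⇒ E = (0, 3/4)
3. G lies on line UE with UG:GE = 2:3 ⇒ G = (1/5, 1/2)
4. C is the centroid of triangle TJG ⇒ C = (2/5, 1/2)
2·[CTJ] = -1/10, 2·[JTE] = 1/4
[CTJ]:[JTE] = -1/10:1/4 = -2/5

[CTJ]:[JTE] = -2/5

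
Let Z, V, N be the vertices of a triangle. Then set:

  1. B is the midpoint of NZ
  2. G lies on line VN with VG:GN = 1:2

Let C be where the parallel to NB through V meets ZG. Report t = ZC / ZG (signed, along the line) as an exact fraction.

Work in coordinates with Z = (0, 0), V = (1, 0), N = (0, 1).
1. B is the midpoint of NZ ⇒ B = (0, 1/2)
2. G lies on line VN with VG:GN = 1:2 ⇒ G = (2/3, 1/3)
through V parallel to NB: direction (0, -1/2); meets ZG at C = (1, 1/2)
C = Z + t·(G−Z) with t = 3/2

t = 3/2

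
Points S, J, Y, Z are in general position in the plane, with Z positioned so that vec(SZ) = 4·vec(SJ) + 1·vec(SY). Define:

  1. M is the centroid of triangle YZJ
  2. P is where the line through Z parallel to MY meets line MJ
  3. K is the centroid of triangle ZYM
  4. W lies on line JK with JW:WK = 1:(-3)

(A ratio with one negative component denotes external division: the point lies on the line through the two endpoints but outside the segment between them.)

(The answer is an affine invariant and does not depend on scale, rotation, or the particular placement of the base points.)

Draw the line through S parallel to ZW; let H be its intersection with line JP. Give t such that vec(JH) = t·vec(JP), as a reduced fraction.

Work in coordinates with S = (0, 0), J = (1, 0), Y = (0, 1), Z = (4, 1).
1. M is the centroid of triangle YZJ ⇒ M = (5/3, 2/3)
2. P is where the line through Z parallel to MY meets line MJ ⇒ P = (7/3, 4/3)
3. K is the centroid of triangle ZYM ⇒ K = (17/9, 8/9)
4. W lies on line JK with JW:WK = 1:(-3) ⇒ W = (5/9, -4/9)
through S parallel to ZW: direction (-31/9, -13/9); meets JP at H = (31/18, 13/18)
H = J + t·(P−J) with t = 13/24

t = 13/24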